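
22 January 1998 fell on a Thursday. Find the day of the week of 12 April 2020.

Day-of-year of January 22, 1998: 22.
Day-of-year of April 12, 2020: 103.
1998 has 365 days, so 365 − 22 = 343 days remain in 1998.
Full years 1999–2019: 16 common + 5 leap = 16×365 + 5×366 = 7670 days.
Total: 343 + 7670 + 103 = 8116 days.
8116 mod 7 = 3, so 3 days after Thursday is Sunday.

Sunday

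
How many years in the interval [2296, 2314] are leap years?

4

Years divisible by 4 in [2296, 2314]: 2296, 2300, 2304, 2308, 2312.
Of these, 2300 is divisible by 100 but not 400, so not leap.
Leap years: 5 − 1 = 4.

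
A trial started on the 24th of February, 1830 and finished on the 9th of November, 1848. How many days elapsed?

Day-of-year of February 24, 1830: 55.
Day-of-year of November 9, 1848: 314.
1830 has 365 days, so 365 − 55 = 310 days remain in 1830.
Full years 1831–1847: 13 common + 4 leap = 13×365 + 4×366 = 6209 days.
Total: 310 + 6209 + 314 = 6833 days.

6833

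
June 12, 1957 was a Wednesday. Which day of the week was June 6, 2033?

Day-of-year of June 12, 1957: 163.
Day-of-year of June 6, 2033: 157.
1957 has 365 days, so 365 − 163 = 202 days remain in 1957.
Full years 1958–2032: 56 common + 19 leap = 56×365 + 19×366 = 27394 days.
Total: 202 + 27394 + 157 = 27753 days.
27753 mod 7 = 5, so 5 days after Wednesday is Monday.

Monday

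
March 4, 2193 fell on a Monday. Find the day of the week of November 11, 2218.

Wednesday

Day-of-year of March 4, 2193: 63.
Day-of-year of November 11, 2218: 315.
2193 has 365 days, so 365 − 63 = 302 days remain in 2193.
Full years 2194–2217: 19 common + 5 leap = 19×365 + 5×366 = 8765 days.
Total: 302 + 8765 + 315 = 9382 days.
9382 mod 7 = 2, so 2 days after Monday is Wednesday.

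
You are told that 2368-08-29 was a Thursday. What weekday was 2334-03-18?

Count forward from the earlier date (March 18, 2334) to the later (August 29, 2368):
Day-of-year of March 18, 2334: 77.
Day-of-year of August 29, 2368: 242.
2334 has 365 days, so 365 − 77 = 288 days remain in 2334.
Full years 2335–2367: 25 common + 8 leap = 25×365 + 8×366 = 12053 days.
Total: 288 + 12053 + 242 = 12583 days.
12583 mod 7 = 4, so 4 days before Thursday is Sunday.

Sunday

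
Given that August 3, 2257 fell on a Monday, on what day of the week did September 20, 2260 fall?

Thursday

August 3, 2257 → August 3, 2258: 365 days.
August 3, 2258 → August 3, 2259: 365 days.
August 3, 2259 → August 3, 2260: 366 days (2260 is a leap year).
August 2260: 31 − 3 = 28 days remain.
September 1–20, 2260: 20 days.
Residual: 48 days.
Total: 1144 days.
1144 mod 7 = 3, so 3 days after Monday is Thursday.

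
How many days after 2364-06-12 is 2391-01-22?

9720

From June 12, 2364 to June 12, 2390: 26 years, of which 6 contain a Feb 29 — 20×365 + 6×366 = 9496 days.
June 2390: 30 − 12 = 18 days remain.
Then July (31), August (31), September (30), October (31), November (30), December (31): 31 + 31 + 30 + 31 + 30 + 31 = 184 days.
January 1–22, 2391: 22 days.
Residual: 224 days.
Total: 9720 days.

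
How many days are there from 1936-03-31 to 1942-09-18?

Day-of-year of March 31, 1936: 91.
Day-of-year of September 18, 1942: 261.
1936 has 366 days, so 366 − 91 = 275 days remain in 1936.
Full years: 1937: 365; 1938: 365; 1939: 365; 1940: 366; 1941: 365. Sum = 1826.
Total: 275 + 1826 + 261 = 2362 days.

2362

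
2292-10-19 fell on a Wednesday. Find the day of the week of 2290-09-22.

Monday

Count forward from the earlier date (September 22, 2290) to the later (October 19, 2292):
Day-of-year of September 22, 2290: 265.
Day-of-year of October 19, 2292: 293.
2290 has 365 days, so 365 − 265 = 100 days remain in 2290.
Full years: 2291: 365. Sum = 365.
Total: 100 + 365 + 293 = 758 days.
758 mod 7 = 2, so 2 days before Wednesday is Monday.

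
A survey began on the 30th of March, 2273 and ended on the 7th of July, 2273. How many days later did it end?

99

March 2273: 31 − 30 = 1 day remains.
Then April (30), May (31), June (30): 30 + 31 + 30 = 91 days.
July 1–7, 2273: 7 days.
Total: 1 + 91 + 7 = 99 days.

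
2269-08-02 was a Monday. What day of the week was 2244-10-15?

Count forward from the earlier date (October 15, 2244) to the later (August 2, 2269):
From October 15, 2244 to October 15, 2268: 24 years, of which 6 contain a Feb 29 — 18×365 + 6×366 = 8766 days.
October 2268: 31 − 15 = 16 days remain.
Then 9 full months totalling 273 days.
August 1–2, 2269: 2 days.
Residual: 291 days.
Total: 9057 days.
9057 mod 7 = 6, so 6 days before Monday is Tuesday.

Tuesday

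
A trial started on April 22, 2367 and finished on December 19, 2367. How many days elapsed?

April 2367: 30 − 22 = 8 days remain.
Then May (31), June (30), July (31), August (31), September (30), October (31), November (30): 31 + 30 + 31 + 31 + 30 + 31 + 30 = 214 days.
December 1–19, 2367: 19 days.
Total: 8 + 214 + 19 = 241 days.

241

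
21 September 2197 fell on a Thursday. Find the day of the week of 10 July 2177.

Thursday

Count forward from the earlier date (July 10, 2177) to the later (September 21, 2197):
From July 10, 2177 to July 10, 2197: 20 years, of which 5 contain a Feb 29 — 15×365 + 5×366 = 7305 days.
July 2197: 31 − 10 = 21 days remain.
Then August (31): 31 days.
September 1–21, 2197: 21 days.
Residual: 73 days.
Total: 7378 days.
7378 is a multiple of 7, so 10 July 2177 falls on the same weekday: Thursday.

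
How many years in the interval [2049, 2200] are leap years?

Years divisible by 4: 2052, 2056, …, 2200 — 38 in all.
Of these, 2100, 2200 are divisible by 100 but not 400, so not leap.
Leap years: 38 − 2 = 36.

36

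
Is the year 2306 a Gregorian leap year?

No

2306 is not a leap year.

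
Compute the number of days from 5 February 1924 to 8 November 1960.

Day-of-year of February 5, 1924: 36.
Day-of-year of November 8, 1960: 313.
1924 has 366 days, so 366 − 36 = 330 days remain in 1924.
Full years 1925–1959: 27 common + 8 leap = 27×365 + 8×366 = 12783 days.
Total: 330 + 12783 + 313 = 13426 days.

13426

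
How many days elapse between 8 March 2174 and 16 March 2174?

8

Within March 2174: 16 − 8 = 8 days.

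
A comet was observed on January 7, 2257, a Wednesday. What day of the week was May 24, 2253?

Count forward from the earlier date (May 24, 2253) to the later (January 7, 2257):
May 24, 2253 → May 24, 2254: 365 days.
May 24, 2254 → May 24, 2255: 365 days.
May 24, 2255 → May 24, 2256: 366 days (2256 is a leap year).
May 2256: 31 − 24 = 7 days remain.
Then June (30), July (31), August (31), September (30), October (31), November (30), December (31): 30 + 31 + 31 + 30 + 31 + 30 + 31 = 214 days.
January 1–7, 2257: 7 days.
Residual: 228 days.
Total: 1324 days.
1324 mod 7 = 1, so 1 day before Wednesday is Tuesday.

Tuesday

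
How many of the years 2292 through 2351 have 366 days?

14

Years divisible by 4: 2292, 2296, …, 2348 — 15 in all.
Of these, 2300 is divisible by 100 but not 400, so not leap.
Leap years: 15 − 1 = 14.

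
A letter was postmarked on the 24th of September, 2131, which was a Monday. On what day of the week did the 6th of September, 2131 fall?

Count forward from the earlier date (September 6, 2131) to the later (September 24, 2131):
Within September 2131: 24 − 6 = 18 days.
18 mod 7 = 4, so 4 days before Monday is Thursday.

Thursday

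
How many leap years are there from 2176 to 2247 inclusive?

17

Years divisible by 4: 2176, 2180, …, 2244 — 18 in all.
Of these, 2200 is divisible by 100 but not 400, so not leap.
Leap years: 18 − 1 = 17.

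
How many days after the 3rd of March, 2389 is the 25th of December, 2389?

297

March 2389: 31 − 3 = 28 days remain.
Then April (30), May (31), June (30), July (31), August (31), September (30), October (31), November (30): 30 + 31 + 30 + 31 + 31 + 30 + 31 + 30 = 244 days.
December 1–25, 2389: 25 days.
Total: 28 + 244 + 25 = 297 days.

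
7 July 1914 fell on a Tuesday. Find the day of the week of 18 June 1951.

Monday

From July 7, 1914 to July 7, 1950: 36 years, of which 9 contain a Feb 29 — 27×365 + 9×366 = 13149 days.
July 1950: 31 − 7 = 24 days remain.
Then 10 full months totalling 304 days.
June 1–18, 1951: 18 days.
Residual: 346 days.
Total: 13495 days.
13495 mod 7 = 6, so 6 days after Tuesday is Monday.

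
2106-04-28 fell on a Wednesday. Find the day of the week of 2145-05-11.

Tuesday

Day-of-year of April 28, 2106: 118.
Day-of-year of May 11, 2145: 131.
2106 has 365 days, so 365 − 118 = 247 days remain in 2106.
Full years 2107–2144: 28 common + 10 leap = 28×365 + 10×366 = 13880 days.
Total: 247 + 13880 + 131 = 14258 days.
14258 mod 7 = 6, so 6 days after Wednesday is Tuesday.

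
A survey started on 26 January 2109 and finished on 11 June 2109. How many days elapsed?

136

January 2109: 31 − 26 = 5 days remain.
Then February 2109 (28), March (31), April (30), May (31): 28 + 31 + 30 + 31 = 120 days.
June 1–11, 2109: 11 days.
Total: 5 + 120 + 11 = 136 days.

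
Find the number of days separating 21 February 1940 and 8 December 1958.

6865

Day-of-year of February 21, 1940: 52.
Day-of-year of December 8, 1958: 342.
1940 has 366 days, so 366 − 52 = 314 days remain in 1940.
Full years 1941–1957: 13 common + 4 leap = 13×365 + 4×366 = 6209 days.
Total: 314 + 6209 + 342 = 6865 days.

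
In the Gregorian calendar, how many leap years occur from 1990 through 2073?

21

Years divisible by 4: 1992, 1996, …, 2072 — 21 in all.
2000 is divisible by 400, so still leap.
No century exceptions apply. Count: 21.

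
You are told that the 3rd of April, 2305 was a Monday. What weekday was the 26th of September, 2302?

Friday

Count forward from the earlier date (September 26, 2302) to the later (April 3, 2305):
September 26, 2302 → September 26, 2303: 365 days.
September 26, 2303 → September 26, 2304: 366 days (2304 is a leap year).
September 2304: 30 − 26 = 4 days remain.
Then October (31), November (30), December (31), January (31), February 2305 (28), March (31): 31 + 30 + 31 + 31 + 28 + 31 = 182 days.
April 1–3, 2305: 3 days.
Residual: 189 days.
Total: 920 days.
920 mod 7 = 3, so 3 days before Monday is Friday.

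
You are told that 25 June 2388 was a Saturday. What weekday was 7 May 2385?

Count forward from the earlier date (May 7, 2385) to the later (June 25, 2388):
Day-of-year of May 7, 2385: 127.
Day-of-year of June 25, 2388: 177.
2385 has 365 days, so 365 − 127 = 238 days remain in 2385.
Full years: 2386: 365; 2387: 365. Sum = 730.
Total: 238 + 730 + 177 = 1145 days.
1145 mod 7 = 4, so 4 days before Saturday is Tuesday.

Tuesday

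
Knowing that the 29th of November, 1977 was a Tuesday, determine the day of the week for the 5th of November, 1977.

Saturday

Count forward from the earlier date (November 5, 1977) to the later (November 29, 1977):
Within November 1977: 29 − 5 = 24 days.
24 mod 7 = 3, so 3 days before Tuesday is Saturday.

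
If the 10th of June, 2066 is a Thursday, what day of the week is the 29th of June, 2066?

Within June 2066: 29 − 10 = 19 days.
19 mod 7 = 5, so 5 days after Thursday is Tuesday.

Tuesday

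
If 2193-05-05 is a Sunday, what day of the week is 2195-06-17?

May 2193: 31 − 5 = 26 days remain.
Then 24 full months totalling 730 days.
June 1–17, 2195: 17 days.
Total: 26 + 730 + 17 = 773 days.
773 mod 7 = 3, so 3 days after Sunday is Wednesday.

Wednesday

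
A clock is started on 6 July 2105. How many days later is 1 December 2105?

July 2105: 31 − 6 = 25 days remain.
Then August (31), September (30), October (31), November (30): 31 + 30 + 31 + 30 = 122 days.
December 1, 2105: 1 day.
Total: 25 + 122 + 1 = 148 days.

148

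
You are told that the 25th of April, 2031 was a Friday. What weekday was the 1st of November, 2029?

Count forward from the earlier date (November 1, 2029) to the later (April 25, 2031):
Day-of-year of November 1, 2029: 305.
Day-of-year of April 25, 2031: 115.
2029 has 365 days, so 365 − 305 = 60 days remain in 2029.
Full years: 2030: 365. Sum = 365.
Total: 60 + 365 + 115 = 540 days.
540 mod 7 = 1, so 1 day before Friday is Thursday.

Thursday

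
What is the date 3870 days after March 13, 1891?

October 17, 1901

Count 3870 days after March 13, 1891:
From March 13, 1891 to March 13, 1901: 10 years, of which 2 contain a Feb 29 — 8×365 + 2×366 = 3652 days.
(1900 is not a leap year (divisible by 100 but not 400).)
March 1901: 31 − 13 = 18 days remain.
Then April (30), May (31), June (30), July (31), August (31), September (30): 30 + 31 + 30 + 31 + 31 + 30 = 183 days.
October 1–17, 1901: 17 days.
Residual: 218 days.
Total: 3870 days.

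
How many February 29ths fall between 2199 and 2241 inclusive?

10

Years divisible by 4 in [2199, 2241]: 2200, 2204, 2208, 2212, 2216, 2220, 2224, 2228, 2232, 2236, 2240.
Of these, 2200 is divisible by 100 but not 400, so not leap.
Leap years: 11 − 1 = 10.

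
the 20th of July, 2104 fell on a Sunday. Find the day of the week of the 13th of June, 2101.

Monday

Count forward from the earlier date (June 13, 2101) to the later (July 20, 2104):
June 13, 2101 → June 13, 2102: 365 days.
June 13, 2102 → June 13, 2103: 365 days.
June 13, 2103 → June 13, 2104: 366 days (2104 is a leap year).
June 2104: 30 − 13 = 17 days remain.
July 1–20, 2104: 20 days.
Residual: 37 days.
Total: 1133 days.
1133 mod 7 = 6, so 6 days before Sunday is Monday.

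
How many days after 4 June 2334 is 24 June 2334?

20

Within June 2334: 24 − 4 = 20 days.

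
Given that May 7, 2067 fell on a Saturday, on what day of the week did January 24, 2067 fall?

Monday

Count forward from the earlier date (January 24, 2067) to the later (May 7, 2067):
January 2067: 31 − 24 = 7 days remain.
Then February 2067 (28), March (31), April (30): 28 + 31 + 30 = 89 days.
May 1–7, 2067: 7 days.
Total: 7 + 89 + 7 = 103 days.
103 mod 7 = 5, so 5 days before Saturday is Monday.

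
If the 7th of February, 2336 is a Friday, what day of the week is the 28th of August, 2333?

Count forward from the earlier date (August 28, 2333) to the later (February 7, 2336):
Day-of-year of August 28, 2333: 240.
Day-of-year of February 7, 2336: 38.
2333 has 365 days, so 365 − 240 = 125 days remain in 2333.
Full years: 2334: 365; 2335: 365. Sum = 730.
Total: 125 + 730 + 38 = 893 days.
893 mod 7 = 4, so 4 days before Friday is Monday.

Monday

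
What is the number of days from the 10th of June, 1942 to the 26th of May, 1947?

1811

June 10, 1942 → June 10, 1943: 365 days.
June 10, 1943 → June 10, 1944: 366 days (1944 is a leap year).
June 10, 1944 → June 10, 1945: 365 days.
June 10, 1945 → June 10, 1946: 365 days.
June 1946: 30 − 10 = 20 days remain.
Then 10 full months totalling 304 days.
May 1–26, 1947: 26 days.
Residual: 350 days.
Total: 1811 days.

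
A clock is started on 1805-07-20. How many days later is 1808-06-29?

Day-of-year of July 20, 1805: 201.
Day-of-year of June 29, 1808: 181.
1805 has 365 days, so 365 − 201 = 164 days remain in 1805.
Full years: 1806: 365; 1807: 365. Sum = 730.
Total: 164 + 730 + 181 = 1075 days.

1075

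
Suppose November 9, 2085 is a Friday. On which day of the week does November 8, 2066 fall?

Monday

Count forward from the earlier date (November 8, 2066) to the later (November 9, 2085):
Day-of-year of November 8, 2066: 312.
Day-of-year of November 9, 2085: 313.
2066 has 365 days, so 365 − 312 = 53 days remain in 2066.
Full years 2067–2084: 13 common + 5 leap = 13×365 + 5×366 = 6575 days.
Total: 53 + 6575 + 313 = 6941 days.
6941 mod 7 = 4, so 4 days before Friday is Monday.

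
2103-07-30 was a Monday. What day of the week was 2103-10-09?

Tuesday

July 2103: 31 − 30 = 1 day remains.
Then August (31), September (30): 31 + 30 = 61 days.
October 1–9, 2103: 9 days.
Total: 1 + 61 + 9 = 71 days.
71 mod 7 = 1, so 1 day after Monday is Tuesday.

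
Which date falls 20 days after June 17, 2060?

July 7, 2060

Count 20 days after June 17, 2060:
June 2060: 30 − 17 = 13 days remain.
July 1–7, 2060: 7 days.
Total: 13 + 7 = 20 days.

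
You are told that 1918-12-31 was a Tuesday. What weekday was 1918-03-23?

Count forward from the earlier date (March 23, 1918) to the later (December 31, 1918):
March 1918: 31 − 23 = 8 days remain.
Then April (30), May (31), June (30), July (31), August (31), September (30), October (31), November (30): 30 + 31 + 30 + 31 + 31 + 30 + 31 + 30 = 244 days.
December 1–31, 1918: 31 days.
Total: 8 + 244 + 31 = 283 days.
283 mod 7 = 3, so 3 days before Tuesday is Saturday.

Saturday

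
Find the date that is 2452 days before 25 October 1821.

7 February 1815

Count 2452 days before October 25, 1821:
February 7, 1815 → February 7, 1816: 365 days.
February 7, 1816 → February 7, 1817: 366 days (1816 is a leap year).
February 7, 1817 → February 7, 1818: 365 days.
February 7, 1818 → February 7, 1819: 365 days.
February 7, 1819 → February 7, 1820: 365 days.
February 7, 1820 → February 7, 1821: 366 days (1820 is a leap year).
February 1821: 28 − 7 = 21 days remain (1821 is not a leap year, so February has 28 days).
Then March (31), April (30), May (31), June (30), July (31), August (31), September (30): 31 + 30 + 31 + 30 + 31 + 31 + 30 = 214 days.
October 1–25, 1821: 25 days.
Residual: 260 days.
Total: 2452 days.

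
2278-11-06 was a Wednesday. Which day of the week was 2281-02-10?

Thursday

November 6, 2278 → November 6, 2279: 365 days.
November 6, 2279 → November 6, 2280: 366 days (2280 is a leap year).
November 2280: 30 − 6 = 24 days remain.
Then December (31), January (31): 31 + 31 = 62 days.
February 1–10, 2281: 10 days (2281 is not a leap year).
Residual: 96 days.
Total: 827 days.
827 mod 7 = 1, so 1 day after Wednesday is Thursday.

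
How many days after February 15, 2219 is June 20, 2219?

February 2219: 28 − 15 = 13 days remain (2219 is not a leap year, so February has 28 days).
Then March (31), April (30), May (31): 31 + 30 + 31 = 92 days.
June 1–20, 2219: 20 days.
Total: 13 + 92 + 20 = 125 days.

125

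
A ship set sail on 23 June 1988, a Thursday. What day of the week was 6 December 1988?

Tuesday

June 1988: 30 − 23 = 7 days remain.
Then July (31), August (31), September (30), October (31), November (30): 31 + 31 + 30 + 31 + 30 = 153 days.
December 1–6, 1988: 6 days.
Total: 7 + 153 + 6 = 166 days.
166 mod 7 = 5, so 5 days after Thursday is Tuesday.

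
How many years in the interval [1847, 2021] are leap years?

43

Years divisible by 4: 1848, 1852, …, 2020 — 44 in all.
Of these, 1900 is divisible by 100 but not 400, so not leap.
2000 is divisible by 400, so still leap.
Leap years: 44 − 1 = 43.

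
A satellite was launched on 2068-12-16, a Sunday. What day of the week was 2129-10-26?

From December 16, 2068 to December 16, 2128: 60 years, of which 14 contain a Feb 29 — 46×365 + 14×366 = 21914 days.
(2100 is not a leap year (divisible by 100 but not 400).)
December 2128: 31 − 16 = 15 days remain.
Then 9 full months totalling 273 days.
October 1–26, 2129: 26 days.
Residual: 314 days.
Total: 22228 days.
22228 mod 7 = 3, so 3 days after Sunday is Wednesday.

Wednesday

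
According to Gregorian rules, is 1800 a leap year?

1800 is not a leap year (divisible by 100 but not 400).

No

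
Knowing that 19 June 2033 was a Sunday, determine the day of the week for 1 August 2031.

Friday

Count forward from the earlier date (August 1, 2031) to the later (June 19, 2033):
Day-of-year of August 1, 2031: 213.
Day-of-year of June 19, 2033: 170.
2031 has 365 days, so 365 − 213 = 152 days remain in 2031.
Full years: 2032: 366. Sum = 366.
Total: 152 + 366 + 170 = 688 days.
688 mod 7 = 2, so 2 days before Sunday is Friday.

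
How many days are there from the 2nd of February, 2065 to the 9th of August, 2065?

188

February 2065: 28 − 2 = 26 days remain (2065 is not a leap year, so February has 28 days).
Then March (31), April (30), May (31), June (30), July (31): 31 + 30 + 31 + 30 + 31 = 153 days.
August 1–9, 2065: 9 days.
Total: 26 + 153 + 9 = 188 days.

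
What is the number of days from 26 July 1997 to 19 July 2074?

From July 26, 1997 to July 26, 2073: 76 years, of which 19 contain a Feb 29 — 57×365 + 19×366 = 27759 days.
(2000 is a leap year (divisible by 400).)
July 2073: 31 − 26 = 5 days remain.
Then 11 full months totalling 334 days.
July 1–19, 2074: 19 days.
Residual: 358 days.
Total: 28117 days.

28117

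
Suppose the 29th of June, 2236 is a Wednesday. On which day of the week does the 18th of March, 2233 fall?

Count forward from the earlier date (March 18, 2233) to the later (June 29, 2236):
March 18, 2233 → March 18, 2234: 365 days.
March 18, 2234 → March 18, 2235: 365 days.
March 18, 2235 → March 18, 2236: 366 days (2236 is a leap year).
March 2236: 31 − 18 = 13 days remain.
Then April (30), May (31): 30 + 31 = 61 days.
June 1–29, 2236: 29 days.
Residual: 103 days.
Total: 1199 days.
1199 mod 7 = 2, so 2 days before Wednesday is Monday.

Monday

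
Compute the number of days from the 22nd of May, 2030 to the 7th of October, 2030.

138

May 2030: 31 − 22 = 9 days remain.
Then June (30), July (31), August (31), September (30): 30 + 31 + 31 + 30 = 122 days.
October 1–7, 2030: 7 days.
Total: 9 + 122 + 7 = 138 days.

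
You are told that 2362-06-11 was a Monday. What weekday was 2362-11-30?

Friday

June 2362: 30 − 11 = 19 days remain.
Then July (31), August (31), September (30), October (31): 31 + 31 + 30 + 31 = 123 days.
November 1–30, 2362: 30 days.
Total: 19 + 123 + 30 = 172 days.
172 mod 7 = 4, so 4 days after Monday is Friday.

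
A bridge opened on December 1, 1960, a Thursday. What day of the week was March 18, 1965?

December 1, 1960 → December 1, 1961: 365 days.
December 1, 1961 → December 1, 1962: 365 days.
December 1, 1962 → December 1, 1963: 365 days.
December 1, 1963 → December 1, 1964: 366 days (1964 is a leap year).
December 1964: 31 − 1 = 30 days remain.
Then January (31), February 1965 (28): 31 + 28 = 59 days.
March 1–18, 1965: 18 days.
Residual: 107 days.
Total: 1568 days.
1568 is a multiple of 7, so March 18, 1965 falls on the same weekday: Thursday.

Thursday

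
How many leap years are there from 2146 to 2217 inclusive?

Years divisible by 4: 2148, 2152, …, 2216 — 18 in all.
Of these, 2200 is divisible by 100 but not 400, so not leap.
Leap years: 18 − 1 = 17.

17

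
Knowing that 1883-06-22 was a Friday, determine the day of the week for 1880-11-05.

Friday

Count forward from the earlier date (November 5, 1880) to the later (June 22, 1883):
Day-of-year of November 5, 1880: 310.
Day-of-year of June 22, 1883: 173.
1880 has 366 days, so 366 − 310 = 56 days remain in 1880.
Full years: 1881: 365; 1882: 365. Sum = 730.
Total: 56 + 730 + 173 = 959 days.
959 is a multiple of 7, so 1880-11-05 falls on the same weekday: Friday.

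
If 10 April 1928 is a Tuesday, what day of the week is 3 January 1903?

Saturday

Count forward from the earlier date (January 3, 1903) to the later (April 10, 1928):
From January 3, 1903 to January 3, 1928: 25 years, of which 6 contain a Feb 29 — 19×365 + 6×366 = 9131 days.
January 1928: 31 − 3 = 28 days remain.
Then February 1928 (29), March (31): 29 + 31 = 60 days.
April 1–10, 1928: 10 days.
Residual: 98 days.
Total: 9229 days.
9229 mod 7 = 3, so 3 days before Tuesday is Saturday.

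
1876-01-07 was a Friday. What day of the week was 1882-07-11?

Day-of-year of January 7, 1876: 7.
Day-of-year of July 11, 1882: 192.
1876 has 366 days, so 366 − 7 = 359 days remain in 1876.
Full years: 1877: 365; 1878: 365; 1879: 365; 1880: 366; 1881: 365. Sum = 1826.
Total: 359 + 1826 + 192 = 2377 days.
2377 mod 7 = 4, so 4 days after Friday is Tuesday.

Tuesday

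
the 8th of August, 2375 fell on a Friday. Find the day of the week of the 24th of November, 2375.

Monday

August 2375: 31 − 8 = 23 days remain.
Then September (30), October (31): 30 + 31 = 61 days.
November 1–24, 2375: 24 days.
Total: 23 + 61 + 24 = 108 days.
108 mod 7 = 3, so 3 days after Friday is Monday.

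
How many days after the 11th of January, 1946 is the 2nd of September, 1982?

Day-of-year of January 11, 1946: 11.
Day-of-year of September 2, 1982: 245.
1946 has 365 days, so 365 − 11 = 354 days remain in 1946.
Full years 1947–1981: 26 common + 9 leap = 26×365 + 9×366 = 12784 days.
Total: 354 + 12784 + 245 = 13383 days.

13383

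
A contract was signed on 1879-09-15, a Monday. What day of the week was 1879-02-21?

Friday

Count forward from the earlier date (February 21, 1879) to the later (September 15, 1879):
February 1879: 28 − 21 = 7 days remain (1879 is not a leap year, so February has 28 days).
Then March (31), April (30), May (31), June (30), July (31), August (31): 31 + 30 + 31 + 30 + 31 + 31 = 184 days.
September 1–15, 1879: 15 days.
Total: 7 + 184 + 15 = 206 days.
206 mod 7 = 3, so 3 days before Monday is Friday.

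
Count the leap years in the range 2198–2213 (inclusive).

Years divisible by 4 in [2198, 2213]: 2200, 2204, 2208, 2212.
Of these, 2200 is divisible by 100 but not 400, so not leap.
Leap years: 4 − 1 = 3.

3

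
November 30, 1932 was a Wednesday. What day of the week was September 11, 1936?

November 30, 1932 → November 30, 1933: 365 days.
November 30, 1933 → November 30, 1934: 365 days.
November 30, 1934 → November 30, 1935: 365 days.
November 1935: 30 − 30 = 0 days remain.
Then 9 full months totalling 275 days.
September 1–11, 1936: 11 days.
Residual: 286 days.
Total: 1381 days.
1381 mod 7 = 2, so 2 days after Wednesday is Friday.

Friday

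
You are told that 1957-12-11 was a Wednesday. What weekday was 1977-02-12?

Day-of-year of December 11, 1957: 345.
Day-of-year of February 12, 1977: 43.
1957 has 365 days, so 365 − 345 = 20 days remain in 1957.
Full years 1958–1976: 14 common + 5 leap = 14×365 + 5×366 = 6940 days.
Total: 20 + 6940 + 43 = 7003 days.
7003 mod 7 = 3, so 3 days after Wednesday is Saturday.

Saturday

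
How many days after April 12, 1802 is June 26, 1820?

6650

Day-of-year of April 12, 1802: 102.
Day-of-year of June 26, 1820: 178.
1802 has 365 days, so 365 − 102 = 263 days remain in 1802.
Full years 1803–1819: 13 common + 4 leap = 13×365 + 4×366 = 6209 days.
Total: 263 + 6209 + 178 = 6650 days.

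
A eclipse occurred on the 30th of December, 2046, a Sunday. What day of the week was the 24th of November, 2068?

From December 30, 2046 to December 30, 2067: 21 years, of which 5 contain a Feb 29 — 16×365 + 5×366 = 7670 days.
December 2067: 31 − 30 = 1 day remains.
Then 10 full months totalling 305 days.
November 1–24, 2068: 24 days.
Residual: 330 days.
Total: 8000 days.
8000 mod 7 = 6, so 6 days after Sunday is Saturday.

Saturday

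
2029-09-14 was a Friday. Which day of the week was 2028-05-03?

Count forward from the earlier date (May 3, 2028) to the later (September 14, 2029):
Day-of-year of May 3, 2028: 124.
Day-of-year of September 14, 2029: 257.
2028 has 366 days, so 366 − 124 = 242 days remain in 2028.
Total: 242 + 257 = 499 days.
499 mod 7 = 2, so 2 days before Friday is Wednesday.

Wednesday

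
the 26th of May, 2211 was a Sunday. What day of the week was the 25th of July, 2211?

Thursday

May 2211: 31 − 26 = 5 days remain.
Then June (30): 30 days.
July 1–25, 2211: 25 days.
Total: 5 + 30 + 25 = 60 days.
60 mod 7 = 4, so 4 days after Sunday is Thursday.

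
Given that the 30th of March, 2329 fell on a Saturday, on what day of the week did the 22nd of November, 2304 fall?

Tuesday

Count forward from the earlier date (November 22, 2304) to the later (March 30, 2329):
Day-of-year of November 22, 2304: 327.
Day-of-year of March 30, 2329: 89.
2304 has 366 days, so 366 − 327 = 39 days remain in 2304.
Full years 2305–2328: 18 common + 6 leap = 18×365 + 6×366 = 8766 days.
Total: 39 + 8766 + 89 = 8894 days.
8894 mod 7 = 4, so 4 days before Saturday is Tuesday.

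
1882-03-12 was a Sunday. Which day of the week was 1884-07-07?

Day-of-year of March 12, 1882: 71.
Day-of-year of July 7, 1884: 189.
1882 has 365 days, so 365 − 71 = 294 days remain in 1882.
Full years: 1883: 365. Sum = 365.
Total: 294 + 365 + 189 = 848 days.
848 mod 7 = 1, so 1 day after Sunday is Monday.

Monday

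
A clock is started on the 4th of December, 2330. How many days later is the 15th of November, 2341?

3999

Day-of-year of December 4, 2330: 338.
Day-of-year of November 15, 2341: 319.
2330 has 365 days, so 365 − 338 = 27 days remain in 2330.
Full years 2331–2340: 7 common + 3 leap = 7×365 + 3×366 = 3653 days.
Total: 27 + 3653 + 319 = 3999 days.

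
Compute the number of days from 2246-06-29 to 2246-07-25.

26

June 2246: 30 − 29 = 1 day remains.
July 1–25, 2246: 25 days.
Total: 1 + 25 = 26 days.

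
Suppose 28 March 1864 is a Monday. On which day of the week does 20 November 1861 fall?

Count forward from the earlier date (November 20, 1861) to the later (March 28, 1864):
Day-of-year of November 20, 1861: 324.
Day-of-year of March 28, 1864: 88.
1861 has 365 days, so 365 − 324 = 41 days remain in 1861.
Full years: 1862: 365; 1863: 365. Sum = 730.
Total: 41 + 730 + 88 = 859 days.
859 mod 7 = 5, so 5 days before Monday is Wednesday.

Wednesday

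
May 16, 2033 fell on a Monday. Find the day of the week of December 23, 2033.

Friday

May 2033: 31 − 16 = 15 days remain.
Then June (30), July (31), August (31), September (30), October (31), November (30): 30 + 31 + 31 + 30 + 31 + 30 = 183 days.
December 1–23, 2033: 23 days.
Total: 15 + 183 + 23 = 221 days.
221 mod 7 = 4, so 4 days after Monday is Friday.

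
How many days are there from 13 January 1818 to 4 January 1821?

1087

January 13, 1818 → January 13, 1819: 365 days.
January 13, 1819 → January 13, 1820: 365 days.
January 1820: 31 − 13 = 18 days remain.
Then 11 full months totalling 335 days.
January 1–4, 1821: 4 days.
Residual: 357 days.
Total: 1087 days.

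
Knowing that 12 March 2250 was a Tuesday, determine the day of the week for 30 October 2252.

Saturday

Day-of-year of March 12, 2250: 71.
Day-of-year of October 30, 2252: 304.
2250 has 365 days, so 365 − 71 = 294 days remain in 2250.
Full years: 2251: 365. Sum = 365.
Total: 294 + 365 + 304 = 963 days.
963 mod 7 = 4, so 4 days after Tuesday is Saturday.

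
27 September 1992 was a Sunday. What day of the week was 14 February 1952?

Count forward from the earlier date (February 14, 1952) to the later (September 27, 1992):
From February 14, 1952 to February 14, 1992: 40 years, of which 10 contain a Feb 29 — 30×365 + 10×366 = 14610 days.
February 1992: 29 − 14 = 15 days remain (1992 is a leap year, so February has 29 days).
Then March (31), April (30), May (31), June (30), July (31), August (31): 31 + 30 + 31 + 30 + 31 + 31 = 184 days.
September 1–27, 1992: 27 days.
Residual: 226 days.
Total: 14836 days.
14836 mod 7 = 3, so 3 days before Sunday is Thursday.

Thursday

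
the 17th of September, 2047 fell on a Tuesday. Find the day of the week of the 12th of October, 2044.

Wednesday

Count forward from the earlier date (October 12, 2044) to the later (September 17, 2047):
Day-of-year of October 12, 2044: 286.
Day-of-year of September 17, 2047: 260.
2044 has 366 days, so 366 − 286 = 80 days remain in 2044.
Full years: 2045: 365; 2046: 365. Sum = 730.
Total: 80 + 730 + 260 = 1070 days.
1070 mod 7 = 6, so 6 days before Tuesday is Wednesday.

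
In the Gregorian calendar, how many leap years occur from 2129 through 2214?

20

Years divisible by 4: 2132, 2136, …, 2212 — 21 in all.
Of these, 2200 is divisible by 100 but not 400, so not leap.
Leap years: 21 − 1 = 20.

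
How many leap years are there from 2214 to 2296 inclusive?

21

Years divisible by 4: 2216, 2220, …, 2296 — 21 in all.
No century exceptions apply. Count: 21.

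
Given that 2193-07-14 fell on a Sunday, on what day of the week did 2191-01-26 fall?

Count forward from the earlier date (January 26, 2191) to the later (July 14, 2193):
January 26, 2191 → January 26, 2192: 365 days.
January 26, 2192 → January 26, 2193: 366 days (2192 is a leap year).
January 2193: 31 − 26 = 5 days remain.
Then February 2193 (28), March (31), April (30), May (31), June (30): 28 + 31 + 30 + 31 + 30 = 150 days.
July 1–14, 2193: 14 days.
Residual: 169 days.
Total: 900 days.
900 mod 7 = 4, so 4 days before Sunday is Wednesday.

Wednesday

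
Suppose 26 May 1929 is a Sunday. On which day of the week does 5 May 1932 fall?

Day-of-year of May 26, 1929: 146.
Day-of-year of May 5, 1932: 126.
1929 has 365 days, so 365 − 146 = 219 days remain in 1929.
Full years: 1930: 365; 1931: 365. Sum = 730.
Total: 219 + 730 + 126 = 1075 days.
1075 mod 7 = 4, so 4 days after Sunday is Thursday.

Thursday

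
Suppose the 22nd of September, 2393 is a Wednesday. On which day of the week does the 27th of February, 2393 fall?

Saturday

Count forward from the earlier date (February 27, 2393) to the later (September 22, 2393):
February 2393: 28 − 27 = 1 day remains (2393 is not a leap year, so February has 28 days).
Then March (31), April (30), May (31), June (30), July (31), August (31): 31 + 30 + 31 + 30 + 31 + 31 = 184 days.
September 1–22, 2393: 22 days.
Total: 1 + 184 + 22 = 207 days.
207 mod 7 = 4, so 4 days before Wednesday is Saturday.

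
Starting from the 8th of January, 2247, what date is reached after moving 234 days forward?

the 30th of August, 2247

Count 234 days after January 8, 2247:
January 2247: 31 − 8 = 23 days remain.
Then February 2247 (28), March (31), April (30), May (31), June (30), July (31): 28 + 31 + 30 + 31 + 30 + 31 = 181 days.
August 1–30, 2247: 30 days.
Total: 23 + 181 + 30 = 234 days.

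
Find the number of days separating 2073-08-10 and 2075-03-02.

August 2073: 31 − 10 = 21 days remain.
Then 18 full months totalling 546 days.
March 1–2, 2075: 2 days.
Total: 21 + 546 + 2 = 569 days.

569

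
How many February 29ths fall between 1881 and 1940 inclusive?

14

Years divisible by 4: 1884, 1888, …, 1940 — 15 in all.
Of these, 1900 is divisible by 100 but not 400, so not leap.
Leap years: 15 − 1 = 14.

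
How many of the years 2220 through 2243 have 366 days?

6

Years divisible by 4 in [2220, 2243]: 2220, 2224, 2228, 2232, 2236, 2240.
No century exceptions apply. Count: 6.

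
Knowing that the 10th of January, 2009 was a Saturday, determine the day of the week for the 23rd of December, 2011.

January 2009: 31 − 10 = 21 days remain.
Then 34 full months totalling 1033 days.
December 1–23, 2011: 23 days.
Total: 21 + 1033 + 23 = 1077 days.
1077 mod 7 = 6, so 6 days after Saturday is Friday.

Friday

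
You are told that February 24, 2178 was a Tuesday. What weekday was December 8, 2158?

Count forward from the earlier date (December 8, 2158) to the later (February 24, 2178):
From December 8, 2158 to December 8, 2177: 19 years, of which 5 contain a Feb 29 — 14×365 + 5×366 = 6940 days.
December 2177: 31 − 8 = 23 days remain.
Then January (31): 31 days.
February 1–24, 2178: 24 days (2178 is not a leap year).
Residual: 78 days.
Total: 7018 days.
7018 mod 7 = 4, so 4 days before Tuesday is Friday.

Friday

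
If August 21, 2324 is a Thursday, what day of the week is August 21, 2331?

From August 21, 2324 to August 21, 2331: 7 years, of which 1 contains a Feb 29 — 6×365 + 1×366 = 2556 days.
Total: 2556 days.
2556 mod 7 = 1, so 1 day after Thursday is Friday.

Friday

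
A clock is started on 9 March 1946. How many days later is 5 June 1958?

4471

Day-of-year of March 9, 1946: 68.
Day-of-year of June 5, 1958: 156.
1946 has 365 days, so 365 − 68 = 297 days remain in 1946.
Full years 1947–1957: 8 common + 3 leap = 8×365 + 3×366 = 4018 days.
Total: 297 + 4018 + 156 = 4471 days.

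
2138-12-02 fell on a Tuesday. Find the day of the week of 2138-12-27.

Within December 2138: 27 − 2 = 25 days.
25 mod 7 = 4, so 4 days after Tuesday is Saturday.

Saturday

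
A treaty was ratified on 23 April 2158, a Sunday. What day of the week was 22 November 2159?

Thursday

Day-of-year of April 23, 2158: 113.
Day-of-year of November 22, 2159: 326.
2158 has 365 days, so 365 − 113 = 252 days remain in 2158.
Total: 252 + 326 = 578 days.
578 mod 7 = 4, so 4 days after Sunday is Thursday.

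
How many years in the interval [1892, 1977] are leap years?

Years divisible by 4: 1892, 1896, …, 1976 — 22 in all.
Of these, 1900 is divisible by 100 but not 400, so not leap.
Leap years: 22 − 1 = 21.

21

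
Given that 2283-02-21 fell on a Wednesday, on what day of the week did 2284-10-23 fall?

Thursday

February 2283: 28 − 21 = 7 days remain (2283 is not a leap year, so February has 28 days).
Then 19 full months totalling 580 days.
October 1–23, 2284: 23 days.
Total: 7 + 580 + 23 = 610 days.
610 mod 7 = 1, so 1 day after Wednesday is Thursday.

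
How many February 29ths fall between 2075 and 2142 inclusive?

16

Years divisible by 4: 2076, 2080, …, 2140 — 17 in all.
Of these, 2100 is divisible by 100 but not 400, so not leap.
Leap years: 17 − 1 = 16.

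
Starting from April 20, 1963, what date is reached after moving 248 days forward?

December 24, 1963

Count 248 days after April 20, 1963:
April 1963: 30 − 20 = 10 days remain.
Then May (31), June (30), July (31), August (31), September (30), October (31), November (30): 31 + 30 + 31 + 31 + 30 + 31 + 30 = 214 days.
December 1–24, 1963: 24 days.
Total: 10 + 214 + 24 = 248 days.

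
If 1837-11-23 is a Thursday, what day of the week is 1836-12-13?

Tuesday

Count forward from the earlier date (December 13, 1836) to the later (November 23, 1837):
December 1836: 31 − 13 = 18 days remain.
Then 10 full months totalling 304 days.
November 1–23, 1837: 23 days.
Residual: 345 days.
Total: 345 days.
345 mod 7 = 2, so 2 days before Thursday is Tuesday.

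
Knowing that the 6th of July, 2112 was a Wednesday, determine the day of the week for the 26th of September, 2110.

Count forward from the earlier date (September 26, 2110) to the later (July 6, 2112):
September 2110: 30 − 26 = 4 days remain.
Then 21 full months totalling 639 days.
July 1–6, 2112: 6 days.
Total: 4 + 639 + 6 = 649 days.
649 mod 7 = 5, so 5 days before Wednesday is Friday.

Friday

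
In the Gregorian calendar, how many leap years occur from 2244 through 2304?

Years divisible by 4: 2244, 2248, …, 2304 — 16 in all.
Of these, 2300 is divisible by 100 but not 400, so not leap.
Leap years: 16 − 1 = 15.

15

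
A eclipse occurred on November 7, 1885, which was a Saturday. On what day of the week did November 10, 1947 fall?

From November 7, 1885 to November 7, 1947: 62 years, of which 14 contain a Feb 29 — 48×365 + 14×366 = 22644 days.
(1900 is not a leap year (divisible by 100 but not 400).)
Within November 1947: 10 − 7 = 3 days.
Total: 22647 days.
22647 mod 7 = 2, so 2 days after Saturday is Monday.

Monday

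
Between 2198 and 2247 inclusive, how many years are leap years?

Years divisible by 4 in [2198, 2247]: 2200, 2204, 2208, 2212, 2216, 2220, 2224, 2228, 2232, 2236, 2240, 2244.
Of these, 2200 is divisible by 100 but not 400, so not leap.
Leap years: 12 − 1 = 11.

11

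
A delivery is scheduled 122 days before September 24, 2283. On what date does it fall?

May 25, 2283

Count 122 days before September 24, 2283:
May 2283: 31 − 25 = 6 days remain.
Then June (30), July (31), August (31): 30 + 31 + 31 = 92 days.
September 1–24, 2283: 24 days.
Total: 6 + 92 + 24 = 122 days.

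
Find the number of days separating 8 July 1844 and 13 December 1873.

10750

From July 8, 1844 to July 8, 1873: 29 years, of which 7 contain a Feb 29 — 22×365 + 7×366 = 10592 days.
July 1873: 31 − 8 = 23 days remain.
Then August (31), September (30), October (31), November (30): 31 + 30 + 31 + 30 = 122 days.
December 1–13, 1873: 13 days.
Residual: 158 days.
Total: 10750 days.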